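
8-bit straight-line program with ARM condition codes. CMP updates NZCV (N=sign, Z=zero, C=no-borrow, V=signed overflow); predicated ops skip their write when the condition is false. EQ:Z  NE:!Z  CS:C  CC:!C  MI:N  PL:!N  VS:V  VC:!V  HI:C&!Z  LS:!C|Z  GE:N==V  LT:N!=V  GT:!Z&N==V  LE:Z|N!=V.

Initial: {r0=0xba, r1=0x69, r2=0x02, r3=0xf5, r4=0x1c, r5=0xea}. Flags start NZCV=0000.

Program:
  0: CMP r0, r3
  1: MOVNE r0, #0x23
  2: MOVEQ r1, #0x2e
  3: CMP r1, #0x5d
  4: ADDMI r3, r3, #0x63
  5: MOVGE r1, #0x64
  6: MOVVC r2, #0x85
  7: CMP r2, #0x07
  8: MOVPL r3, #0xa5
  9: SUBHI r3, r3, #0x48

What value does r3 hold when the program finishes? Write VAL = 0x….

[0] flags=1000 → (cmp)
[1] flags=1000 NE?T → r0=0x23
[2] flags=1000 EQ?F → skip
[3] flags=0010 → (cmp)
[4] flags=0010 MI?F → skip
[5] flags=0010 GE?T → r1=0x64
[6] flags=0010 VC?T → r2=0x85
[7] flags=0011 → (cmp)
[8] flags=0011 PL?T → r3=0xa5
[9] flags=0011 HI?T → r3=0x5d

VAL = 0x5d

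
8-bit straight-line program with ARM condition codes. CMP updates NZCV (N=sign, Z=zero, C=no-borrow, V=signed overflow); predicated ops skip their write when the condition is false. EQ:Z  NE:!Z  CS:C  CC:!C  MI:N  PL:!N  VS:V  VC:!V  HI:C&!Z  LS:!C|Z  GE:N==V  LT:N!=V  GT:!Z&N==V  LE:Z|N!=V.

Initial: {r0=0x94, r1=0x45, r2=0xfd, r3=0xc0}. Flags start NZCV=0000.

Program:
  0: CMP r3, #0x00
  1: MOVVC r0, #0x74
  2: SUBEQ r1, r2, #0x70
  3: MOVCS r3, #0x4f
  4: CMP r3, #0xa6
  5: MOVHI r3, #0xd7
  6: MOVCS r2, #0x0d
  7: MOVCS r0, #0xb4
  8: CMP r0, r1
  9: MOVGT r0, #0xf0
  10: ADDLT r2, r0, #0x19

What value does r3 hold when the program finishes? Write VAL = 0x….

VAL = 0x4f

0: ✓ CMP  NZCV=1010
1: ✓ MOVVC  r0←0x74
2: · SUBEQ
3: ✓ MOVCS  r3←0x4f
4: ✓ CMP  NZCV=1001
5: · MOVHI
6: · MOVCS
7: · MOVCS
8: ✓ CMP  NZCV=0010
9: ✓ MOVGT  r0←0xf0
10: · ADDLT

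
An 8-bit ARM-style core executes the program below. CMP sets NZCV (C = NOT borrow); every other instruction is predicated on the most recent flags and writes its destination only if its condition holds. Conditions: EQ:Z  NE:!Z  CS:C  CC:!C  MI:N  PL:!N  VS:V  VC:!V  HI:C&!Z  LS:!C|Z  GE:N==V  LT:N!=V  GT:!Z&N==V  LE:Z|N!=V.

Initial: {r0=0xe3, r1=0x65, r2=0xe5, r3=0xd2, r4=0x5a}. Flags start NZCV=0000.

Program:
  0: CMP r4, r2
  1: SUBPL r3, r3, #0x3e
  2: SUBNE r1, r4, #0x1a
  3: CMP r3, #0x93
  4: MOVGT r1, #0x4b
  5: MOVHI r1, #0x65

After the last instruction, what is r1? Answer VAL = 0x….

[0] flags=0000 → (cmp)
[1] flags=0000 PL?T → r3=0x94
[2] flags=0000 NE?T → r1=0x40
[3] flags=0010 → (cmp)
[4] flags=0010 GT?T → r1=0x4b
[5] flags=0010 HI?T → r1=0x65

VAL = 0x65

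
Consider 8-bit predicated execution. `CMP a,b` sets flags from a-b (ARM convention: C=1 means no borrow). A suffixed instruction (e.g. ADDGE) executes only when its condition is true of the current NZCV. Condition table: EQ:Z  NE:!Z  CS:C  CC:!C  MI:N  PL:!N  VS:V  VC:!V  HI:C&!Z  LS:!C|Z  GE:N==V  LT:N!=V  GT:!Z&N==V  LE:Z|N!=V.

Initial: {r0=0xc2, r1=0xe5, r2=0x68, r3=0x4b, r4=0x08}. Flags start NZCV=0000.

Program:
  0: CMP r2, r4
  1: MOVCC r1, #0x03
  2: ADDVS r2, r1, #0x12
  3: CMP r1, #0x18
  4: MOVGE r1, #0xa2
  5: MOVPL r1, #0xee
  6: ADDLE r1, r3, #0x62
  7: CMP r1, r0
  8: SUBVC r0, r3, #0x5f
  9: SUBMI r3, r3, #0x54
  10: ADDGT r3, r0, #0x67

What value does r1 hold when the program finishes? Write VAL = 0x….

VAL = 0xad

0: ✓ CMP  NZCV=0010
1: · MOVCC
2: · ADDVS
3: ✓ CMP  NZCV=1010
4: · MOVGE
5: · MOVPL
6: ✓ ADDLE  r1←0xad
7: ✓ CMP  NZCV=1000
8: ✓ SUBVC  r0←0xec
9: ✓ SUBMI  r3←0xf7
10: · ADDGT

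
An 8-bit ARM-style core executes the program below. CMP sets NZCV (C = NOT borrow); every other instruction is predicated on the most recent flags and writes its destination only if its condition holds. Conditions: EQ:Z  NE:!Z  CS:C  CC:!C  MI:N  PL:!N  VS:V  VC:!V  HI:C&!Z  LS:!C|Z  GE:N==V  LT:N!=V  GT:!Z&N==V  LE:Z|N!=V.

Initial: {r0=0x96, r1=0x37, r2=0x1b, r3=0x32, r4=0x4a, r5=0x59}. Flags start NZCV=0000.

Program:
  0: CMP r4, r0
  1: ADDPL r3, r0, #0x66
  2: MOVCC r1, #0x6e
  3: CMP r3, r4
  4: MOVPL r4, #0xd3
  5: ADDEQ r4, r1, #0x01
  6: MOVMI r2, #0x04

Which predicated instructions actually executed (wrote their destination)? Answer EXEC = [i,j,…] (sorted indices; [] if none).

0: ✓ CMP  NZCV=1001
1: · ADDPL
2: ✓ MOVCC  r1←0x6e
3: ✓ CMP  NZCV=1000
4: · MOVPL
5: · ADDEQ
6: ✓ MOVMI  r2←0x04

EXEC = [2,6]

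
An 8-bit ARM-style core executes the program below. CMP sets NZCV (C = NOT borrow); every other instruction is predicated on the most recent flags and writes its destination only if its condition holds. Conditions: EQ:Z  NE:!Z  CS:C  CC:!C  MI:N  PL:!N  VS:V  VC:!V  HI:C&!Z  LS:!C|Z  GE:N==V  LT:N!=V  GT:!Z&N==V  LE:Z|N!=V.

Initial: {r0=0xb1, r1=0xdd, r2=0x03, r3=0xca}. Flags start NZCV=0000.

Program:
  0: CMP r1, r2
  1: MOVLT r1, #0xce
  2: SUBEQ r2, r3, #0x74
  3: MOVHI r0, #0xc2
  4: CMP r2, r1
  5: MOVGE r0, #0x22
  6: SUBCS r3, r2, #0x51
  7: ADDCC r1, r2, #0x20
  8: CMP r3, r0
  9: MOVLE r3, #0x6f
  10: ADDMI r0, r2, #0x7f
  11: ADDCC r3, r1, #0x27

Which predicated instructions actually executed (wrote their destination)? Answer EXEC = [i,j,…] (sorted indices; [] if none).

0: ✓ CMP  NZCV=1010
1: ✓ MOVLT  r1←0xce
2: · SUBEQ
3: ✓ MOVHI  r0←0xc2
4: ✓ CMP  NZCV=0000
5: ✓ MOVGE  r0←0x22
6: · SUBCS
7: ✓ ADDCC  r1←0x23
8: ✓ CMP  NZCV=1010
9: ✓ MOVLE  r3←0x6f
10: ✓ ADDMI  r0←0x82
11: · ADDCC

EXEC = [1,3,5,7,9,10]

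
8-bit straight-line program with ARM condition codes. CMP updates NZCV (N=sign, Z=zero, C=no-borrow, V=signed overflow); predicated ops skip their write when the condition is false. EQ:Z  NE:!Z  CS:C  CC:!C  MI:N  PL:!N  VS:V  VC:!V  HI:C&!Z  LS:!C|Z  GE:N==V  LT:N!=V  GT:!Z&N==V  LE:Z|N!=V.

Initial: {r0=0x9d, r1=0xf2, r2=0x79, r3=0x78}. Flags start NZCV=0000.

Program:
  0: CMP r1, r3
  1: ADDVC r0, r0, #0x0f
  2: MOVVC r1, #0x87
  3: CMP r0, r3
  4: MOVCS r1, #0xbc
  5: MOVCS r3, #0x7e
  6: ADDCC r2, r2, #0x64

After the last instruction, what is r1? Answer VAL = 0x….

[0] flags=0011 → (cmp)
[1] flags=0011 VC?F → skip
[2] flags=0011 VC?F → skip
[3] flags=0011 → (cmp)
[4] flags=0011 CS?T → r1=0xbc
[5] flags=0011 CS?T → r3=0x7e
[6] flags=0011 CC?F → skip

VAL = 0xbc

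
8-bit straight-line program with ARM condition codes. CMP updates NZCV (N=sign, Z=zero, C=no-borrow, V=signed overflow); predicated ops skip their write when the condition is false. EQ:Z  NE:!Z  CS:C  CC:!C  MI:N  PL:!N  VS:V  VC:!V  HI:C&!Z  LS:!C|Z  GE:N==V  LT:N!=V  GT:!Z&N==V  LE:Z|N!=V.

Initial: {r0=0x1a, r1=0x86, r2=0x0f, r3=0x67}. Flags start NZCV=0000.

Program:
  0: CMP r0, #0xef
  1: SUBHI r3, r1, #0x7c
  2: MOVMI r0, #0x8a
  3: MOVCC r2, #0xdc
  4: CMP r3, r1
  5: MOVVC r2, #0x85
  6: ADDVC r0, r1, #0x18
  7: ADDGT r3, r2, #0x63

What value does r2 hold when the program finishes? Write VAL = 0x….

0: ✓ CMP  NZCV=0000
1: · SUBHI
2: · MOVMI
3: ✓ MOVCC  r2←0xdc
4: ✓ CMP  NZCV=1001
5: · MOVVC
6: · ADDVC
7: ✓ ADDGT  r3←0x3f

VAL = 0xdc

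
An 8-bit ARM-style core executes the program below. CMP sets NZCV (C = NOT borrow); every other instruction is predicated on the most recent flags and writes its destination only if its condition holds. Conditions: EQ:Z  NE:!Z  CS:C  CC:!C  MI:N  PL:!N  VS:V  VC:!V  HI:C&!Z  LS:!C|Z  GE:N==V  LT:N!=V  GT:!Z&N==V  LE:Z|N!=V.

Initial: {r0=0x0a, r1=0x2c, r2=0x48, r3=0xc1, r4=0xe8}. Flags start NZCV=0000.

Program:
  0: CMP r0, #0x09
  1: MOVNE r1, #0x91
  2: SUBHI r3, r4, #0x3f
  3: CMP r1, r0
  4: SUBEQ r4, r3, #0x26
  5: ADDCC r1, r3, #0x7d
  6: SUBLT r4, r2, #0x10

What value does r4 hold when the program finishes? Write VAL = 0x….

VAL = 0x38

0: ✓ CMP  NZCV=0010
1: ✓ MOVNE  r1←0x91
2: ✓ SUBHI  r3←0xa9
3: ✓ CMP  NZCV=1010
4: · SUBEQ
5: · ADDCC
6: ✓ SUBLT  r4←0x38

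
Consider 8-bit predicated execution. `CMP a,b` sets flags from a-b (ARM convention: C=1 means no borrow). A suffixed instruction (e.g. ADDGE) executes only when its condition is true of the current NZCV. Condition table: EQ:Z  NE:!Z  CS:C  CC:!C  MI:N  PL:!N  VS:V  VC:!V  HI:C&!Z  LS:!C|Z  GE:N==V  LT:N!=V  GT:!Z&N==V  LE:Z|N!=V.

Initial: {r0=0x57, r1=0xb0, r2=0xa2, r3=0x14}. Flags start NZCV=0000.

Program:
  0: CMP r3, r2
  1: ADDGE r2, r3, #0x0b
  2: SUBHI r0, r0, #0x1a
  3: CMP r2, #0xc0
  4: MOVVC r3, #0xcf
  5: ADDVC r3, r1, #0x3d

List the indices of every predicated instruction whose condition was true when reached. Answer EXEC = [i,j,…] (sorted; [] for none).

[0] flags=0000 → (cmp)
[1] flags=0000 GE?T → r2=0x1f
[2] flags=0000 HI?F → skip
[3] flags=0000 → (cmp)
[4] flags=0000 VC?T → r3=0xcf
[5] flags=0000 VC?T → r3=0xed

EXEC = [1,4,5]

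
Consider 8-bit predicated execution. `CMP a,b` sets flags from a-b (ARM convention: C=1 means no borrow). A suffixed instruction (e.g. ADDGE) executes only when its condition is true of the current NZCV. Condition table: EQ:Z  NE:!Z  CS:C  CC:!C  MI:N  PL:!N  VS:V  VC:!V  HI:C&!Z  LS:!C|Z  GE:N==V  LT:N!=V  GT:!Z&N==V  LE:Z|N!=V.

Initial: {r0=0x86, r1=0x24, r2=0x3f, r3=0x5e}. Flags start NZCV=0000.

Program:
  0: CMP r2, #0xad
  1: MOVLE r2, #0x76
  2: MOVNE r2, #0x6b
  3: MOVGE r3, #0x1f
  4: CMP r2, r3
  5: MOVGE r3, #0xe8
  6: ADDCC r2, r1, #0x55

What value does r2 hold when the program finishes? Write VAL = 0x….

[0] flags=1001 → (cmp)
[1] flags=1001 LE?F → skip
[2] flags=1001 NE?T → r2=0x6b
[3] flags=1001 GE?T → r3=0x1f
[4] flags=0010 → (cmp)
[5] flags=0010 GE?T → r3=0xe8
[6] flags=0010 CC?F → skip

VAL = 0x6b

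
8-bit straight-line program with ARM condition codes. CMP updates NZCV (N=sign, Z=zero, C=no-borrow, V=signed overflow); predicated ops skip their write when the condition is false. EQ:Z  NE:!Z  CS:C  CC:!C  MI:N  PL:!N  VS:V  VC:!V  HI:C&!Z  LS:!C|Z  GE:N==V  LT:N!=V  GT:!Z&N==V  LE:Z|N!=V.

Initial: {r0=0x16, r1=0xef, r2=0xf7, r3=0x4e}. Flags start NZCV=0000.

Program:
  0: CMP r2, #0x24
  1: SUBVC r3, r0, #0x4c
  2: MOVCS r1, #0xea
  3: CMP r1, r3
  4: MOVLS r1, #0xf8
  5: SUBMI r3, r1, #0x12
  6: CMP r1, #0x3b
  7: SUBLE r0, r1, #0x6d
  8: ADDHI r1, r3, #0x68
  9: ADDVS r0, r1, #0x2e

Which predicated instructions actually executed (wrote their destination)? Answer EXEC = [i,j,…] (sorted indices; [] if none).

EXEC = [1,2,7,8]

0: ✓ CMP  NZCV=1010
1: ✓ SUBVC  r3←0xca
2: ✓ MOVCS  r1←0xea
3: ✓ CMP  NZCV=0010
4: · MOVLS
5: · SUBMI
6: ✓ CMP  NZCV=1010
7: ✓ SUBLE  r0←0x7d
8: ✓ ADDHI  r1←0x32
9: · ADDVS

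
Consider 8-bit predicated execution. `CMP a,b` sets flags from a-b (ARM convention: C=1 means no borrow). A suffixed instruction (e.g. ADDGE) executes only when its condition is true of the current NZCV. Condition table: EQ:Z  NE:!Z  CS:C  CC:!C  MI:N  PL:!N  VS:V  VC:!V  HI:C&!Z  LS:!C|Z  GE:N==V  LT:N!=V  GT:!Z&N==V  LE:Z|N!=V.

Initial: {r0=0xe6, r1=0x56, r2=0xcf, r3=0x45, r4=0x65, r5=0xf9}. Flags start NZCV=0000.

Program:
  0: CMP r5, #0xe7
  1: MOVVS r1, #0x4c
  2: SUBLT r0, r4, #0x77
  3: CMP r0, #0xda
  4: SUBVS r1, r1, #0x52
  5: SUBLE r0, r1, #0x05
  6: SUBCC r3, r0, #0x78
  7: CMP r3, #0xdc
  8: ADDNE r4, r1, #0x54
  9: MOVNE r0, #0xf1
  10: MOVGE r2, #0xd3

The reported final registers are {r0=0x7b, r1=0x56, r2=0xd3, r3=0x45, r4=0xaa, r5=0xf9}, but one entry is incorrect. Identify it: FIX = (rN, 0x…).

[0] flags=0010 → (cmp)
[1] flags=0010 VS?F → skip
[2] flags=0010 LT?F → skip
[3] flags=0010 → (cmp)
[4] flags=0010 VS?F → skip
[5] flags=0010 LE?F → skip
[6] flags=0010 CC?F → skip
[7] flags=0000 → (cmp)
[8] flags=0000 NE?T → r4=0xaa
[9] flags=0000 NE?T → r0=0xf1
[10] flags=0000 GE?T → r2=0xd3

FIX = (r0, 0xf1)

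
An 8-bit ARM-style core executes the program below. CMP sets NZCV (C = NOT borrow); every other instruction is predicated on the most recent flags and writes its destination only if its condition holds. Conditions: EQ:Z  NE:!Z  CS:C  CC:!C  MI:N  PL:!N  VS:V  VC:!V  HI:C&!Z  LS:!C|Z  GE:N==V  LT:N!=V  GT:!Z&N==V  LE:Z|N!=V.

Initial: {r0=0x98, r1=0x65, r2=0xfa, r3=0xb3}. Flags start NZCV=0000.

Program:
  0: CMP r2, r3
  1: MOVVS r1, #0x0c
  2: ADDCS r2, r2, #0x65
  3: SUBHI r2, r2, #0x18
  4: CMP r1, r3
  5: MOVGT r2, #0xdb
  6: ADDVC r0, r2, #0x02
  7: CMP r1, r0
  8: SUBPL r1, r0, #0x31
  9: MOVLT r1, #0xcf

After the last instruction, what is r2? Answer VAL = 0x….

VAL = 0xdb

[0] flags=0010 → (cmp)
[1] flags=0010 VS?F → skip
[2] flags=0010 CS?T → r2=0x5f
[3] flags=0010 HI?T → r2=0x47
[4] flags=1001 → (cmp)
[5] flags=1001 GT?T → r2=0xdb
[6] flags=1001 VC?F → skip
[7] flags=1001 → (cmp)
[8] flags=1001 PL?F → skip
[9] flags=1001 LT?F → skip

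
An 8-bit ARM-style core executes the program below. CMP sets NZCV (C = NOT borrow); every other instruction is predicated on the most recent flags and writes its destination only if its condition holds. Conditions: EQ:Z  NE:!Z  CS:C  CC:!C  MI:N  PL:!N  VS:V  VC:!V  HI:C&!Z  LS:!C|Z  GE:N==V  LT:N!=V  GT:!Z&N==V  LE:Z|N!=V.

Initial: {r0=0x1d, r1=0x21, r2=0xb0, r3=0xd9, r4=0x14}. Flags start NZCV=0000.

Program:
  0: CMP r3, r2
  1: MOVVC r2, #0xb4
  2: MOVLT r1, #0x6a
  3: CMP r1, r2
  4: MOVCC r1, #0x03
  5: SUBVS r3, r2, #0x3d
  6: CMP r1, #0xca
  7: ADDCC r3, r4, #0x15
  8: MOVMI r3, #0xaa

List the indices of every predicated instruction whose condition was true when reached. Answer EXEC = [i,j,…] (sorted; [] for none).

[0] flags=0010 → (cmp)
[1] flags=0010 VC?T → r2=0xb4
[2] flags=0010 LT?F → skip
[3] flags=0000 → (cmp)
[4] flags=0000 CC?T → r1=0x03
[5] flags=0000 VS?F → skip
[6] flags=0000 → (cmp)
[7] flags=0000 CC?T → r3=0x29
[8] flags=0000 MI?F → skip

EXEC = [1,4,7]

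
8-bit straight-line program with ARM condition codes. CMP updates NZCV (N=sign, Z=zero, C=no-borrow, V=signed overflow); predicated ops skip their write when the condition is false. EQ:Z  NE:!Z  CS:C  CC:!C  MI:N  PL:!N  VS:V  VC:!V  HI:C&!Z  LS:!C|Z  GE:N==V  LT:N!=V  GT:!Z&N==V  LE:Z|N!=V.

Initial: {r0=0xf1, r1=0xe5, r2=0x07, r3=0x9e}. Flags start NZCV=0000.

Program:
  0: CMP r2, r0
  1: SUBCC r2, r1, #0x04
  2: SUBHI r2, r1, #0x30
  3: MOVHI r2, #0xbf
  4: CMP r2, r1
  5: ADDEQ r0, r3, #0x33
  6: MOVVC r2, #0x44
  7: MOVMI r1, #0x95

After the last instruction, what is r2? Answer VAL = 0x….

VAL = 0x44

[0] flags=0000 → (cmp)
[1] flags=0000 CC?T → r2=0xe1
[2] flags=0000 HI?F → skip
[3] flags=0000 HI?F → skip
[4] flags=1000 → (cmp)
[5] flags=1000 EQ?F → skip
[6] flags=1000 VC?T → r2=0x44
[7] flags=1000 MI?T → r1=0x95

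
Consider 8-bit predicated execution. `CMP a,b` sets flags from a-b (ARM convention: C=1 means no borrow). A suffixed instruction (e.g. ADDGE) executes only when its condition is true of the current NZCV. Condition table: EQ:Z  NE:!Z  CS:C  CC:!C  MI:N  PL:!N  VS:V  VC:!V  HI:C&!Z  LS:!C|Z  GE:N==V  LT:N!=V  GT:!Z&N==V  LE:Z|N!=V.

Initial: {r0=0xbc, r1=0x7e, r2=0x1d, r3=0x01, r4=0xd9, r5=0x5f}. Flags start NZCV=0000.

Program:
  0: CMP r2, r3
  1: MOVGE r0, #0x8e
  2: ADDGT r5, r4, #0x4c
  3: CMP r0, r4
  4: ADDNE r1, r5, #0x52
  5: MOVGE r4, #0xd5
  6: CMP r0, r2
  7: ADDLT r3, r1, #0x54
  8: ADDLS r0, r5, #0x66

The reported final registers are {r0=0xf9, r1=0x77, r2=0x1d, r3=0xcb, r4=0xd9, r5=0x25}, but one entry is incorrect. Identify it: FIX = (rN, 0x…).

[0] flags=0010 → (cmp)
[1] flags=0010 GE?T → r0=0x8e
[2] flags=0010 GT?T → r5=0x25
[3] flags=1000 → (cmp)
[4] flags=1000 NE?T → r1=0x77
[5] flags=1000 GE?F → skip
[6] flags=0011 → (cmp)
[7] flags=0011 LT?T → r3=0xcb
[8] flags=0011 LS?F → skip

FIX = (r0, 0x8e)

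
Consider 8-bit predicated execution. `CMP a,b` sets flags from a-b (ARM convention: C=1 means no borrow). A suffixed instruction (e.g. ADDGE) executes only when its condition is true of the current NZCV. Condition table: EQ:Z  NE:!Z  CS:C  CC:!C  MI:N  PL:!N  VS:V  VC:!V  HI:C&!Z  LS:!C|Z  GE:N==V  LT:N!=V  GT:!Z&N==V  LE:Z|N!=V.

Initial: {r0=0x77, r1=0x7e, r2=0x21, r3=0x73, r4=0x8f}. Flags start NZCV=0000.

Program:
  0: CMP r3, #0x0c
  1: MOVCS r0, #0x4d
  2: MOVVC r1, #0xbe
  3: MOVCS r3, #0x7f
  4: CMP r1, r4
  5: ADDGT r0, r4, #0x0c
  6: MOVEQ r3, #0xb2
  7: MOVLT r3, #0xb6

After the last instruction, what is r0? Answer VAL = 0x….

0: ✓ CMP  NZCV=0010
1: ✓ MOVCS  r0←0x4d
2: ✓ MOVVC  r1←0xbe
3: ✓ MOVCS  r3←0x7f
4: ✓ CMP  NZCV=0010
5: ✓ ADDGT  r0←0x9b
6: · MOVEQ
7: · MOVLT

VAL = 0x9b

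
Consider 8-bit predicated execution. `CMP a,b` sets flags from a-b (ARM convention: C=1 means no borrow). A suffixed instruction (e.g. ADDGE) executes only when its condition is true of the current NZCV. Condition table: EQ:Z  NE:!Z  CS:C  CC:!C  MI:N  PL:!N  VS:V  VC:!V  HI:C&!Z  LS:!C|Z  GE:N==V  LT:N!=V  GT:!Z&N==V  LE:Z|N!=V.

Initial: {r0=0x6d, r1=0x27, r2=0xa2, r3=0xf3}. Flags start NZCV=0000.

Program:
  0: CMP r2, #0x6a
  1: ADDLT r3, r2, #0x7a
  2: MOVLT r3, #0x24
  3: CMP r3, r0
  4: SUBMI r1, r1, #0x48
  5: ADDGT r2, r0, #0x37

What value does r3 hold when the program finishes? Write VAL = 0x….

0: ✓ CMP  NZCV=0011
1: ✓ ADDLT  r3←0x1c
2: ✓ MOVLT  r3←0x24
3: ✓ CMP  NZCV=1000
4: ✓ SUBMI  r1←0xdf
5: · ADDGT

VAL = 0x24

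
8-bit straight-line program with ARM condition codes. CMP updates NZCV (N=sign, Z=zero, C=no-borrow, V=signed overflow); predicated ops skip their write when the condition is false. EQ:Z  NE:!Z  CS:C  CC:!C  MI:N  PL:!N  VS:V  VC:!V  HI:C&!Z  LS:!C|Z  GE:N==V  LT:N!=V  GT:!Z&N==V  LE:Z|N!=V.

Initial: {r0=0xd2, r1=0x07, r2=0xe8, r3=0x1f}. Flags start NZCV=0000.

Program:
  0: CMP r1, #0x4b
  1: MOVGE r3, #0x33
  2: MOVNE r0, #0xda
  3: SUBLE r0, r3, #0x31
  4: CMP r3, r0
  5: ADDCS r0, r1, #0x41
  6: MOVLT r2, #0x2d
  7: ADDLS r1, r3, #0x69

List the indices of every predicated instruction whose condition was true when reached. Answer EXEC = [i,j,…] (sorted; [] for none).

EXEC = [2,3,7]

[0] flags=1000 → (cmp)
[1] flags=1000 GE?F → skip
[2] flags=1000 NE?T → r0=0xda
[3] flags=1000 LE?T → r0=0xee
[4] flags=0000 → (cmp)
[5] flags=0000 CS?F → skip
[6] flags=0000 LT?F → skip
[7] flags=0000 LS?T → r1=0x88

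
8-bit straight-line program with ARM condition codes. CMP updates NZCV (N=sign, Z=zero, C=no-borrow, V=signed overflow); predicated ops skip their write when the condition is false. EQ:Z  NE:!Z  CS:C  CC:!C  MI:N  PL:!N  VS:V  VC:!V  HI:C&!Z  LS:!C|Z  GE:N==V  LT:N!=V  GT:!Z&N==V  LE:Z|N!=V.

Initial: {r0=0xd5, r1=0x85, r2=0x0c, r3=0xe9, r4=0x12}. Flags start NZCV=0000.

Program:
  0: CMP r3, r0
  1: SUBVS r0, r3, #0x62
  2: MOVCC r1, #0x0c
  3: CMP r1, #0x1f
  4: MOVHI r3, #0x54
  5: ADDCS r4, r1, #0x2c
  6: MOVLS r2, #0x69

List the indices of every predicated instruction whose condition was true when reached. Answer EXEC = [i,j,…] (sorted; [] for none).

EXEC = [4,5]

0: ✓ CMP  NZCV=0010
1: · SUBVS
2: · MOVCC
3: ✓ CMP  NZCV=0011
4: ✓ MOVHI  r3←0x54
5: ✓ ADDCS  r4←0xb1
6: · MOVLS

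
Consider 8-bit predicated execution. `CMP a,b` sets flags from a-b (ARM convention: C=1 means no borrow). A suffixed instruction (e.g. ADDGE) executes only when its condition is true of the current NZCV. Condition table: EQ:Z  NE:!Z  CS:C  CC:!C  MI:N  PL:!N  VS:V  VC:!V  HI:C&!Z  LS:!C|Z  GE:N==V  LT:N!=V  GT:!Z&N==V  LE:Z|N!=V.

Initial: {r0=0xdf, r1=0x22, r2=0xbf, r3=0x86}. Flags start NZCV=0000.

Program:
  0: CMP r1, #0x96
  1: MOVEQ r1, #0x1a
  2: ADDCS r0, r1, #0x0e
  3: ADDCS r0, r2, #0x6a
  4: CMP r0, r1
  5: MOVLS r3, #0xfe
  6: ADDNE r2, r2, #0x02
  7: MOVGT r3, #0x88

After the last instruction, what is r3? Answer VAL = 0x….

[0] flags=1001 → (cmp)
[1] flags=1001 EQ?F → skip
[2] flags=1001 CS?F → skip
[3] flags=1001 CS?F → skip
[4] flags=1010 → (cmp)
[5] flags=1010 LS?F → skip
[6] flags=1010 NE?T → r2=0xc1
[7] flags=1010 GT?F → skip

VAL = 0x86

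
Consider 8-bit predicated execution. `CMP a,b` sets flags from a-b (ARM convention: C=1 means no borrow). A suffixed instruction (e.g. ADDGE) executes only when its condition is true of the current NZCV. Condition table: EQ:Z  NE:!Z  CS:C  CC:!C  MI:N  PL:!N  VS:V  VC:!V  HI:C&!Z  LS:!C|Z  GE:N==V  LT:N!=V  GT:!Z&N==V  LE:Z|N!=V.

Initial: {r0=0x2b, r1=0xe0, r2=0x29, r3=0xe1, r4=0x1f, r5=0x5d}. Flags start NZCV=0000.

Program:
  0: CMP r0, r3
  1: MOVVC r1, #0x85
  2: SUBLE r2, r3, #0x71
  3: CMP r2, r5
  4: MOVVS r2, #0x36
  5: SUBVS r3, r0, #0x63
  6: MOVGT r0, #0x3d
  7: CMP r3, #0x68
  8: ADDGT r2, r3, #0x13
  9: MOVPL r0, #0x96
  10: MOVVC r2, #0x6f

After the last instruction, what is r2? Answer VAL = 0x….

VAL = 0x29

0: ✓ CMP  NZCV=0000
1: ✓ MOVVC  r1←0x85
2: · SUBLE
3: ✓ CMP  NZCV=1000
4: · MOVVS
5: · SUBVS
6: · MOVGT
7: ✓ CMP  NZCV=0011
8: · ADDGT
9: ✓ MOVPL  r0←0x96
10: · MOVVC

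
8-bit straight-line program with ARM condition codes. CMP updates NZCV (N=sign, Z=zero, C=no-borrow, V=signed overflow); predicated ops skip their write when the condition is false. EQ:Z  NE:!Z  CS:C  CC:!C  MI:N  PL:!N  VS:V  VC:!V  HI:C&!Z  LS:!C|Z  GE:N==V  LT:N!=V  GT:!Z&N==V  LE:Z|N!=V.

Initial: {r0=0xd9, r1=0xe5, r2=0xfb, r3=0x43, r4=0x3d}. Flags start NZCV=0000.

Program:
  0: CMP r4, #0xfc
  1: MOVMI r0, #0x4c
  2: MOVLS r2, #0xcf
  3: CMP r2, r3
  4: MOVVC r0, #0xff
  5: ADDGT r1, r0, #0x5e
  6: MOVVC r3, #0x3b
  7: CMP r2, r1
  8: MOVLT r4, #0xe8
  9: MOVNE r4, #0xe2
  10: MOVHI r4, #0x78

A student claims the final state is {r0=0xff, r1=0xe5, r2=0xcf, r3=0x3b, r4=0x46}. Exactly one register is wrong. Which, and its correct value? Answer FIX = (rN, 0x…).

[0] flags=0000 → (cmp)
[1] flags=0000 MI?F → skip
[2] flags=0000 LS?T → r2=0xcf
[3] flags=1010 → (cmp)
[4] flags=1010 VC?T → r0=0xff
[5] flags=1010 GT?F → skip
[6] flags=1010 VC?T → r3=0x3b
[7] flags=1000 → (cmp)
[8] flags=1000 LT?T → r4=0xe8
[9] flags=1000 NE?T → r4=0xe2
[10] flags=1000 HI?F → skip

FIX = (r4, 0xe2)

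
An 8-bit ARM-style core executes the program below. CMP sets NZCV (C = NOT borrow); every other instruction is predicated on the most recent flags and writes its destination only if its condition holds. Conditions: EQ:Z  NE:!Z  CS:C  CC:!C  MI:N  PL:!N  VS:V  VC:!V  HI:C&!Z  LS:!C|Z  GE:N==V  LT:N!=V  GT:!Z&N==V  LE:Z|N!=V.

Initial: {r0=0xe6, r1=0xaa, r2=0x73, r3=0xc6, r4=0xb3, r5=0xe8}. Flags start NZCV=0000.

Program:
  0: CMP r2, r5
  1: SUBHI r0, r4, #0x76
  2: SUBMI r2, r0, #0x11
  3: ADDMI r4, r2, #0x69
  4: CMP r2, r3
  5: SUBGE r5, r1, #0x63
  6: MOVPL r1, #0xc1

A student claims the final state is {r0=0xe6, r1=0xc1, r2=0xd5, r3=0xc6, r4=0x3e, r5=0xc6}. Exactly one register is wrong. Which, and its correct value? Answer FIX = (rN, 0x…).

[0] flags=1001 → (cmp)
[1] flags=1001 HI?F → skip
[2] flags=1001 MI?T → r2=0xd5
[3] flags=1001 MI?T → r4=0x3e
[4] flags=0010 → (cmp)
[5] flags=0010 GE?T → r5=0x47
[6] flags=0010 PL?T → r1=0xc1

FIX = (r5, 0x47)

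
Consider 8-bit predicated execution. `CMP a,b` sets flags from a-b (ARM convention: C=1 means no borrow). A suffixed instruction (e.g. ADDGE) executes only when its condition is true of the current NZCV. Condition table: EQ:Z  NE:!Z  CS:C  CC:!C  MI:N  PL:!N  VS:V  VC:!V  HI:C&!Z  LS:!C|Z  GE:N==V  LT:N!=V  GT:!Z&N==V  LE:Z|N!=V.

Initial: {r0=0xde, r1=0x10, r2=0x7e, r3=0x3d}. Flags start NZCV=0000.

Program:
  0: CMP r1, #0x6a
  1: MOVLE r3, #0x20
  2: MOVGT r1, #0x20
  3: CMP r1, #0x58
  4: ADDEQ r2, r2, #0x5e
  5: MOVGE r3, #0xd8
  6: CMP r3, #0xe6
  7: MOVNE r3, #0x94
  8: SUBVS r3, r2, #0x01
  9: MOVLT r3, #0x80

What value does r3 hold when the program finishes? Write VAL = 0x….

VAL = 0x94

0: ✓ CMP  NZCV=1000
1: ✓ MOVLE  r3←0x20
2: · MOVGT
3: ✓ CMP  NZCV=1000
4: · ADDEQ
5: · MOVGE
6: ✓ CMP  NZCV=0000
7: ✓ MOVNE  r3←0x94
8: · SUBVS
9: · MOVLT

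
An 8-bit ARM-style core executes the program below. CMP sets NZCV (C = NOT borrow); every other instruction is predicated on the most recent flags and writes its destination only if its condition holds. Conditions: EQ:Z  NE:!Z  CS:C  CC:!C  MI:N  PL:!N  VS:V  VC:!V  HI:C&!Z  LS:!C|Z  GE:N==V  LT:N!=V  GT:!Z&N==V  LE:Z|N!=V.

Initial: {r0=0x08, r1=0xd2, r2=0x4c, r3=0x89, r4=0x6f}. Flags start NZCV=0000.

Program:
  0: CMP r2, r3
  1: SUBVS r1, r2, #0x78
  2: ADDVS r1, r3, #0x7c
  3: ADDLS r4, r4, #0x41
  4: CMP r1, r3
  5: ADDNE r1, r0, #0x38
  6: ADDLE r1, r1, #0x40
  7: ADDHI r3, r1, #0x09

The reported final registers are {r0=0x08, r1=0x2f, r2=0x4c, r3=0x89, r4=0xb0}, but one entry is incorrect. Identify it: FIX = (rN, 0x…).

[0] flags=1001 → (cmp)
[1] flags=1001 VS?T → r1=0xd4
[2] flags=1001 VS?T → r1=0x05
[3] flags=1001 LS?T → r4=0xb0
[4] flags=0000 → (cmp)
[5] flags=0000 NE?T → r1=0x40
[6] flags=0000 LE?F → skip
[7] flags=0000 HI?F → skip

FIX = (r1, 0x40)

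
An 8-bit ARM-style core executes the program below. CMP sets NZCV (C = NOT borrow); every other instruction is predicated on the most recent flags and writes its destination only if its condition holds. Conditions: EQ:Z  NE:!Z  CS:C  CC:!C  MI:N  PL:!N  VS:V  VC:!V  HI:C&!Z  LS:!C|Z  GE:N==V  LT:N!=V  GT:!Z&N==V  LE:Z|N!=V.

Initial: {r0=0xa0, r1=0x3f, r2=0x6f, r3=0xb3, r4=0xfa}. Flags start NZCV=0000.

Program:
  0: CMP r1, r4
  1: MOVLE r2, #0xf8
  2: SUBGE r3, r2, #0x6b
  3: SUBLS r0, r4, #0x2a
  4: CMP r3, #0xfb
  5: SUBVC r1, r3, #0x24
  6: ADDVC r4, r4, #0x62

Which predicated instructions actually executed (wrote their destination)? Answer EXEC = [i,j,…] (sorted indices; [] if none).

EXEC = [2,3,5,6]

[0] flags=0000 → (cmp)
[1] flags=0000 LE?F → skip
[2] flags=0000 GE?T → r3=0x04
[3] flags=0000 LS?T → r0=0xd0
[4] flags=0000 → (cmp)
[5] flags=0000 VC?T → r1=0xe0
[6] flags=0000 VC?T → r4=0x5c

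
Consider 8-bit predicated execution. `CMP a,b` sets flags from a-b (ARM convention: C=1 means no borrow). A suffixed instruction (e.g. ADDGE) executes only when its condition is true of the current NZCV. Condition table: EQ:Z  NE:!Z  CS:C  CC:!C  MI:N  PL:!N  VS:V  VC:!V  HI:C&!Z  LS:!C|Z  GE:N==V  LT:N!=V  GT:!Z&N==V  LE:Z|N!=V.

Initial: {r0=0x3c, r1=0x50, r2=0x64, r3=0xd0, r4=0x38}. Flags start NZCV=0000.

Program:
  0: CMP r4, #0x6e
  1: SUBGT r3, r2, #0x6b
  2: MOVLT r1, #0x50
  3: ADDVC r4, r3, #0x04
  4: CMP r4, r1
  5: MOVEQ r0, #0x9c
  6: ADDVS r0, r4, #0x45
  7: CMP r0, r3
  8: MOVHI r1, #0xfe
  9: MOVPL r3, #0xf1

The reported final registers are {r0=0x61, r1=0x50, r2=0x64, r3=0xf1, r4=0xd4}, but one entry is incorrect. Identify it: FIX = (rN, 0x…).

[0] flags=1000 → (cmp)
[1] flags=1000 GT?F → skip
[2] flags=1000 LT?T → r1=0x50
[3] flags=1000 VC?T → r4=0xd4
[4] flags=1010 → (cmp)
[5] flags=1010 EQ?F → skip
[6] flags=1010 VS?F → skip
[7] flags=0000 → (cmp)
[8] flags=0000 HI?F → skip
[9] flags=0000 PL?T → r3=0xf1

FIX = (r0, 0x3c)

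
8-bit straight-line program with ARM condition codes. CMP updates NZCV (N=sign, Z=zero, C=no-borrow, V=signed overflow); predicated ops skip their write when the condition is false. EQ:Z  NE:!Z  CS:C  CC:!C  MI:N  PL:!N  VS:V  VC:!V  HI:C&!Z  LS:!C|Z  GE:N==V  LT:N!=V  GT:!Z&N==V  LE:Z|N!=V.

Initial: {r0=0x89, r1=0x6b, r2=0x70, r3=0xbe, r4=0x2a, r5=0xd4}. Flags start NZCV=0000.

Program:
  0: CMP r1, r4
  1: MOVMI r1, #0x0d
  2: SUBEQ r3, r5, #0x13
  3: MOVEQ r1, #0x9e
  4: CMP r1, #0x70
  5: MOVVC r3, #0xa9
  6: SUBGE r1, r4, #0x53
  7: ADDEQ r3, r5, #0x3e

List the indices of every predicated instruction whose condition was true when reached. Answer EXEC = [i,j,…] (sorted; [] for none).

0: ✓ CMP  NZCV=0010
1: · MOVMI
2: · SUBEQ
3: · MOVEQ
4: ✓ CMP  NZCV=1000
5: ✓ MOVVC  r3←0xa9
6: · SUBGE
7: · ADDEQ

EXEC = [5]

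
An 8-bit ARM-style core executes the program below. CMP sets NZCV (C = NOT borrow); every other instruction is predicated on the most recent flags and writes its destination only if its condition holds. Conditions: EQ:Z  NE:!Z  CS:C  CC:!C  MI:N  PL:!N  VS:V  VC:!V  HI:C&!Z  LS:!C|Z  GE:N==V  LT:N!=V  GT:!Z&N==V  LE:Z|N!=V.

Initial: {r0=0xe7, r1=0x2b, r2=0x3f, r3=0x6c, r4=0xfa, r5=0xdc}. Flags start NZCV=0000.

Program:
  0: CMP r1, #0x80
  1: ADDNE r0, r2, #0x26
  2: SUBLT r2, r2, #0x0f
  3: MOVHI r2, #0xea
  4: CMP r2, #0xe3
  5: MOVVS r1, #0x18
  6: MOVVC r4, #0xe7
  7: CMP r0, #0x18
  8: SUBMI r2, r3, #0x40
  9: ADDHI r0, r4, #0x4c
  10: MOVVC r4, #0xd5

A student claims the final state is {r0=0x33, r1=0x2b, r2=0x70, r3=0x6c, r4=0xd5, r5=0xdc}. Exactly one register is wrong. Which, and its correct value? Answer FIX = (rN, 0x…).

[0] flags=1001 → (cmp)
[1] flags=1001 NE?T → r0=0x65
[2] flags=1001 LT?F → skip
[3] flags=1001 HI?F → skip
[4] flags=0000 → (cmp)
[5] flags=0000 VS?F → skip
[6] flags=0000 VC?T → r4=0xe7
[7] flags=0010 → (cmp)
[8] flags=0010 MI?F → skip
[9] flags=0010 HI?T → r0=0x33
[10] flags=0010 VC?T → r4=0xd5

FIX = (r2, 0x3f)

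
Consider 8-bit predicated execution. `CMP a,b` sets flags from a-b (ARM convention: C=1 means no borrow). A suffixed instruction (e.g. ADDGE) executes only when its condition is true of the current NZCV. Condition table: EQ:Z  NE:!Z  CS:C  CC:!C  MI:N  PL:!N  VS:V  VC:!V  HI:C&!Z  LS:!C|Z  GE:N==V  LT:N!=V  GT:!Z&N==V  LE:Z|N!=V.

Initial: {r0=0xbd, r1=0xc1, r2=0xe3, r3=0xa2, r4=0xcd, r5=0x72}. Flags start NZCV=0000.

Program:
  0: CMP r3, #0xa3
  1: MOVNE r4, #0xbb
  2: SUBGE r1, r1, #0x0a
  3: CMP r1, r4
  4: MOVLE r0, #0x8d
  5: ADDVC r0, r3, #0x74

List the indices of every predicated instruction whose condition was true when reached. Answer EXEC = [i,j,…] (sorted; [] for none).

0: ✓ CMP  NZCV=1000
1: ✓ MOVNE  r4←0xbb
2: · SUBGE
3: ✓ CMP  NZCV=0010
4: · MOVLE
5: ✓ ADDVC  r0←0x16

EXEC = [1,5]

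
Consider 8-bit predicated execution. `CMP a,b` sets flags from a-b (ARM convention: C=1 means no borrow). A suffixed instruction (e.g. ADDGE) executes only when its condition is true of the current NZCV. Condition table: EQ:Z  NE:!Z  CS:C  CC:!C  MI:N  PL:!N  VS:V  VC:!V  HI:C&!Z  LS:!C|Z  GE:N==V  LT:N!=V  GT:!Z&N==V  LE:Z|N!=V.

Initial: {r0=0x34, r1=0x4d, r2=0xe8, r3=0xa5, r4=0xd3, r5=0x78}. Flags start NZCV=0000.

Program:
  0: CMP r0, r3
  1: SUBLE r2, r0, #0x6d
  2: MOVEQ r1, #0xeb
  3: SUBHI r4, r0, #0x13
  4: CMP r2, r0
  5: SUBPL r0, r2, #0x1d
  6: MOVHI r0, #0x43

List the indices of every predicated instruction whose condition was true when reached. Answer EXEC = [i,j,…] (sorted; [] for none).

EXEC = [6]

0: ✓ CMP  NZCV=1001
1: · SUBLE
2: · MOVEQ
3: · SUBHI
4: ✓ CMP  NZCV=1010
5: · SUBPL
6: ✓ MOVHI  r0←0x43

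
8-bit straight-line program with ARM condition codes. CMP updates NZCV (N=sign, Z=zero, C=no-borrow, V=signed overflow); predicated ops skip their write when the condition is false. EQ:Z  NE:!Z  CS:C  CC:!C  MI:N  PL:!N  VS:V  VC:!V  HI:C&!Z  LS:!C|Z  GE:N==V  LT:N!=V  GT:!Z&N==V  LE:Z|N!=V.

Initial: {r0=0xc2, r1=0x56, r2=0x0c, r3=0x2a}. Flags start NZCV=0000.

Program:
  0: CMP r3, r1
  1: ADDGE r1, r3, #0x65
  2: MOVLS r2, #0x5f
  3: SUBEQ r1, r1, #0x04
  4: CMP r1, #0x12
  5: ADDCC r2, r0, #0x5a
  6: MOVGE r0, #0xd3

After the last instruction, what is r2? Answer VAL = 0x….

0: ✓ CMP  NZCV=1000
1: · ADDGE
2: ✓ MOVLS  r2←0x5f
3: · SUBEQ
4: ✓ CMP  NZCV=0010
5: · ADDCC
6: ✓ MOVGE  r0←0xd3

VAL = 0x5f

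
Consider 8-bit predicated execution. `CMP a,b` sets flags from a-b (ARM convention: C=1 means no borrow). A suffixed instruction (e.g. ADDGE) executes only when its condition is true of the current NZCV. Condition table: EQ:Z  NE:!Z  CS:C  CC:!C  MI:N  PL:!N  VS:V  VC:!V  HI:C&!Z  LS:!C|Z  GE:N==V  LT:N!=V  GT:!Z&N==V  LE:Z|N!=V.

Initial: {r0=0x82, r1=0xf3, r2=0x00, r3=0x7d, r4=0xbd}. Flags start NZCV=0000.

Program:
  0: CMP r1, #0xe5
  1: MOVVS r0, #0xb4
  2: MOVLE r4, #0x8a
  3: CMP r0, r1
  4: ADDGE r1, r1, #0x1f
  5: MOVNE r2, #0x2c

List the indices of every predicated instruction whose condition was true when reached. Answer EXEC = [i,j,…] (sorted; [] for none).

EXEC = [5]

[0] flags=0010 → (cmp)
[1] flags=0010 VS?F → skip
[2] flags=0010 LE?F → skip
[3] flags=1000 → (cmp)
[4] flags=1000 GE?F → skip
[5] flags=1000 NE?T → r2=0x2c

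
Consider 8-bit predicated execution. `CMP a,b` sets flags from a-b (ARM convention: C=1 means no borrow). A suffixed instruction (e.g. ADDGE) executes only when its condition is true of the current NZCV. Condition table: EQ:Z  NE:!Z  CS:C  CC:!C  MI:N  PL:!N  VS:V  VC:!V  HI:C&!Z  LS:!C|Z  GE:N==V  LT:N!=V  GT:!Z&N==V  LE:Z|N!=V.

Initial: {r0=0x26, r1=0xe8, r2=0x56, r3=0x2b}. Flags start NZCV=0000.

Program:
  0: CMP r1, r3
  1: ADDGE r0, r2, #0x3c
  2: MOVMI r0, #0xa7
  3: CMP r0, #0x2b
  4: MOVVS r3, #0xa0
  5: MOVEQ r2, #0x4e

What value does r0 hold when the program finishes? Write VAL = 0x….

VAL = 0xa7

[0] flags=1010 → (cmp)
[1] flags=1010 GE?F → skip
[2] flags=1010 MI?T → r0=0xa7
[3] flags=0011 → (cmp)
[4] flags=0011 VS?T → r3=0xa0
[5] flags=0011 EQ?F → skip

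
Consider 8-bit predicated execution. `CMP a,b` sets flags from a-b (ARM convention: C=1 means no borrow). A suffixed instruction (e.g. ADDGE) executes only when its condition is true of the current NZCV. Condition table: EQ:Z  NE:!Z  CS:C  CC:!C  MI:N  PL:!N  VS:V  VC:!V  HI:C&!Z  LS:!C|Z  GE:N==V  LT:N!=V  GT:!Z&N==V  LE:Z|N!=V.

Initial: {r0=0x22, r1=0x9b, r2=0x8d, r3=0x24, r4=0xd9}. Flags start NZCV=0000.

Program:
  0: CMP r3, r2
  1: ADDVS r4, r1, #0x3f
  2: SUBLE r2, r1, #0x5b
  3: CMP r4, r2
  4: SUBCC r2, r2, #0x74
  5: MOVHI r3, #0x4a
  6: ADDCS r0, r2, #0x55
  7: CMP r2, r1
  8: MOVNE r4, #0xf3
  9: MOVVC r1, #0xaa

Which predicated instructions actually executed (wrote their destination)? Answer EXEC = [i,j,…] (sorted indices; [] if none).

EXEC = [1,5,6,8,9]

[0] flags=1001 → (cmp)
[1] flags=1001 VS?T → r4=0xda
[2] flags=1001 LE?F → skip
[3] flags=0010 → (cmp)
[4] flags=0010 CC?F → skip
[5] flags=0010 HI?T → r3=0x4a
[6] flags=0010 CS?T → r0=0xe2
[7] flags=1000 → (cmp)
[8] flags=1000 NE?T → r4=0xf3
[9] flags=1000 VC?T → r1=0xaa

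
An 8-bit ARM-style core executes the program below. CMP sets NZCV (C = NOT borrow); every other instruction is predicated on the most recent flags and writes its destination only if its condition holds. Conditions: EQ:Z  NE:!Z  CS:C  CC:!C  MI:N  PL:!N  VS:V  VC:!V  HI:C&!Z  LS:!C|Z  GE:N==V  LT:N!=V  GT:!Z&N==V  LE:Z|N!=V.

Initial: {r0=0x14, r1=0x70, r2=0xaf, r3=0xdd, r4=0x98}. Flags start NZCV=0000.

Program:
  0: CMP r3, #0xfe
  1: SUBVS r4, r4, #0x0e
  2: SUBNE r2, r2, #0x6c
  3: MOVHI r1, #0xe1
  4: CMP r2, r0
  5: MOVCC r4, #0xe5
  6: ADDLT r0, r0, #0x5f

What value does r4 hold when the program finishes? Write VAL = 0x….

VAL = 0x98

[0] flags=1000 → (cmp)
[1] flags=1000 VS?F → skip
[2] flags=1000 NE?T → r2=0x43
[3] flags=1000 HI?F → skip
[4] flags=0010 → (cmp)
[5] flags=0010 CC?F → skip
[6] flags=0010 LT?F → skip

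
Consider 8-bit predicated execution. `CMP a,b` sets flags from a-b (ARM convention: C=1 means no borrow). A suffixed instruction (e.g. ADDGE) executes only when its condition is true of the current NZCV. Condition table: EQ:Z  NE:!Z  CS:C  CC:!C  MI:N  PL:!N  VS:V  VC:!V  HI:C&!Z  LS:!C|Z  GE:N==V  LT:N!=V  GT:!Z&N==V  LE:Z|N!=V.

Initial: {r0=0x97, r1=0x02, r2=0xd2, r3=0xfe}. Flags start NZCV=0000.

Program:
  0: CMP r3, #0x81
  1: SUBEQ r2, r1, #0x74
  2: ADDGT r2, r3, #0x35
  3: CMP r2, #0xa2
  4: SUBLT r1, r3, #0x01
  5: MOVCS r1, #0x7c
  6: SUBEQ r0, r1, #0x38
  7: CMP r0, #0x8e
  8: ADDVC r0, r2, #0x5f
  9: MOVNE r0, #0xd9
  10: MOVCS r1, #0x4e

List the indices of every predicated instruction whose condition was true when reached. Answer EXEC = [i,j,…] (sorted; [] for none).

EXEC = [2,8,9,10]

0: ✓ CMP  NZCV=0010
1: · SUBEQ
2: ✓ ADDGT  r2←0x33
3: ✓ CMP  NZCV=1001
4: · SUBLT
5: · MOVCS
6: · SUBEQ
7: ✓ CMP  NZCV=0010
8: ✓ ADDVC  r0←0x92
9: ✓ MOVNE  r0←0xd9
10: ✓ MOVCS  r1←0x4e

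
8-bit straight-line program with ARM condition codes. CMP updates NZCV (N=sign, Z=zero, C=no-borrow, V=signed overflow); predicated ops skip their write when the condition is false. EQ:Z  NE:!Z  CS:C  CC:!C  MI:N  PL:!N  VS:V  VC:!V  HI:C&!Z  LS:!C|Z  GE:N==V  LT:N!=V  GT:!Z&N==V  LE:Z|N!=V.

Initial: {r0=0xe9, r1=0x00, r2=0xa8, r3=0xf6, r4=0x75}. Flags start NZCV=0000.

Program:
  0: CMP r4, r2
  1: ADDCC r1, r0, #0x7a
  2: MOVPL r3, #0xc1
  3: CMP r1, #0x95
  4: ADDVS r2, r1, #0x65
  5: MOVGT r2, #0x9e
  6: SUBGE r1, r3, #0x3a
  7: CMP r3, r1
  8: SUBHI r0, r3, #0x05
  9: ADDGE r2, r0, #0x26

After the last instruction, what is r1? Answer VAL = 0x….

VAL = 0xbc

[0] flags=1001 → (cmp)
[1] flags=1001 CC?T → r1=0x63
[2] flags=1001 PL?F → skip
[3] flags=1001 → (cmp)
[4] flags=1001 VS?T → r2=0xc8
[5] flags=1001 GT?T → r2=0x9e
[6] flags=1001 GE?T → r1=0xbc
[7] flags=0010 → (cmp)
[8] flags=0010 HI?T → r0=0xf1
[9] flags=0010 GE?T → r2=0x17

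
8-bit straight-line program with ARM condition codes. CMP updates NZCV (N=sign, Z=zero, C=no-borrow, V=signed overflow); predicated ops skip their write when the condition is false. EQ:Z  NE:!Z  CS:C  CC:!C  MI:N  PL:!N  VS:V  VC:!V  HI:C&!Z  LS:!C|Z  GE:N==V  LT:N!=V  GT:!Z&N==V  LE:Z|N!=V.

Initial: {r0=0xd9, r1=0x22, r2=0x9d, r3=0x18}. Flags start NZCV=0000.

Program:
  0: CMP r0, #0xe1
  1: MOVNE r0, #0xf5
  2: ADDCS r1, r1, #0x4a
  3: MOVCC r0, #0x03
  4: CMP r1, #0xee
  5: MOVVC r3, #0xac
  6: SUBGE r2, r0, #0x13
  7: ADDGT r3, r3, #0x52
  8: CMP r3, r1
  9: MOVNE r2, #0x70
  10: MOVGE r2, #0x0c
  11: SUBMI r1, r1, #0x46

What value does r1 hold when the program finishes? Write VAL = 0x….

[0] flags=1000 → (cmp)
[1] flags=1000 NE?T → r0=0xf5
[2] flags=1000 CS?F → skip
[3] flags=1000 CC?T → r0=0x03
[4] flags=0000 → (cmp)
[5] flags=0000 VC?T → r3=0xac
[6] flags=0000 GE?T → r2=0xf0
[7] flags=0000 GT?T → r3=0xfe
[8] flags=1010 → (cmp)
[9] flags=1010 NE?T → r2=0x70
[10] flags=1010 GE?F → skip
[11] flags=1010 MI?T → r1=0xdc

VAL = 0xdc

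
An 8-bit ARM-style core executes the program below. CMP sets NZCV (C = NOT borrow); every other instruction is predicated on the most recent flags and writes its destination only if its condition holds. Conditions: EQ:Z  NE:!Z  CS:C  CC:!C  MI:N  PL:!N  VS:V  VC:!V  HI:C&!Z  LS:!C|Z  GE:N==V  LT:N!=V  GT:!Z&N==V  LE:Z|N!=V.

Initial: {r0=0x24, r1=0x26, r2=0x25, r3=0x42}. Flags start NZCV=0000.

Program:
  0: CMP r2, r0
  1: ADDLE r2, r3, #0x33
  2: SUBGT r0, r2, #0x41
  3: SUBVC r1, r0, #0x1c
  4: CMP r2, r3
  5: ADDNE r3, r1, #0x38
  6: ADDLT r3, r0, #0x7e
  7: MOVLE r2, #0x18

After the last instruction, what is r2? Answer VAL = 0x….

VAL = 0x18

[0] flags=0010 → (cmp)
[1] flags=0010 LE?F → skip
[2] flags=0010 GT?T → r0=0xe4
[3] flags=0010 VC?T → r1=0xc8
[4] flags=1000 → (cmp)
[5] flags=1000 NE?T → r3=0x00
[6] flags=1000 LT?T → r3=0x62
[7] flags=1000 LE?T → r2=0x18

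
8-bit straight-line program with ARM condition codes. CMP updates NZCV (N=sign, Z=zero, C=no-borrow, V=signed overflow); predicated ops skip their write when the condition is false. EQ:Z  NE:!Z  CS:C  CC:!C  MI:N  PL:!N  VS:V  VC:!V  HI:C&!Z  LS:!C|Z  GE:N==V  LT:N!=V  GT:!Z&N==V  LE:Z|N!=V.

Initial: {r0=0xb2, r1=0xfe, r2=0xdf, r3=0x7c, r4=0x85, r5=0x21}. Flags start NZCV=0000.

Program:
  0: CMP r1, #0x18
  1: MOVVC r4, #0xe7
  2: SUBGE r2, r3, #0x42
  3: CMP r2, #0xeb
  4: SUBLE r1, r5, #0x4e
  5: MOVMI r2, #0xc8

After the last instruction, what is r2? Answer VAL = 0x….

VAL = 0xc8

[0] flags=1010 → (cmp)
[1] flags=1010 VC?T → r4=0xe7
[2] flags=1010 GE?F → skip
[3] flags=1000 → (cmp)
[4] flags=1000 LE?T → r1=0xd3
[5] flags=1000 MI?T → r2=0xc8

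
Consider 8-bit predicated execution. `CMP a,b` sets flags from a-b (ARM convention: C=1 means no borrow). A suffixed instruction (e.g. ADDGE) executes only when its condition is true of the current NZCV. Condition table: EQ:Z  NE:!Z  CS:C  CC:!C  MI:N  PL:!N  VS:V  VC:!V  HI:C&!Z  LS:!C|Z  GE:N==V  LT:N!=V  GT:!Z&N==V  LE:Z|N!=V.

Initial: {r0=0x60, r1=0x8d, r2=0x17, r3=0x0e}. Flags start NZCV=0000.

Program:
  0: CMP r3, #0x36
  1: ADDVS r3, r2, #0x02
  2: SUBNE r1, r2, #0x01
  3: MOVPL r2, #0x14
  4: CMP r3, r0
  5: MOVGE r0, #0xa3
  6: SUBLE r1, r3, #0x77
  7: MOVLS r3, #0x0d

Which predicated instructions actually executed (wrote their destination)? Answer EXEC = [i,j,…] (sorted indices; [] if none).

EXEC = [2,6,7]

0: ✓ CMP  NZCV=1000
1: · ADDVS
2: ✓ SUBNE  r1←0x16
3: · MOVPL
4: ✓ CMP  NZCV=1000
5: · MOVGE
6: ✓ SUBLE  r1←0x97
7: ✓ MOVLS  r3←0x0d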